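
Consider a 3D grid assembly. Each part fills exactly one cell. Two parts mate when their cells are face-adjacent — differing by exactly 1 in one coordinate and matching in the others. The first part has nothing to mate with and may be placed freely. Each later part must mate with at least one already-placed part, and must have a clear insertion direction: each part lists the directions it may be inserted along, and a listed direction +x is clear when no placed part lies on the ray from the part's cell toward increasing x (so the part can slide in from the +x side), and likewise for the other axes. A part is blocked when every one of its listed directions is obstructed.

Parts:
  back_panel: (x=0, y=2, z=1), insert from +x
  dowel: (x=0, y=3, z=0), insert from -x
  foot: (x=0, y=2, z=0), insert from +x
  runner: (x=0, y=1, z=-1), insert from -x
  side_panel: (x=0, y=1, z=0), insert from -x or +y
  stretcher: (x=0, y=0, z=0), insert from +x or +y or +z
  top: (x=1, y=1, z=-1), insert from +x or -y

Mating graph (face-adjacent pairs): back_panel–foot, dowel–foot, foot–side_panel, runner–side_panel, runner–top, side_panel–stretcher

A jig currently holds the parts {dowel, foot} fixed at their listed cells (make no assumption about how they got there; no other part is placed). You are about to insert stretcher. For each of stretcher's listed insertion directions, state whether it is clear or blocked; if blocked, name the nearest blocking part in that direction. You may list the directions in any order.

+x: ray from stretcher(0, 0, 0) has no placed part ⇒ clear
+y: nearest on ray is foot@(0, 2, 0) ⇒ blocked
+z: ray from stretcher(0, 0, 0) has no placed part ⇒ clear

+x: clear; +y: blocked by foot; +z: clear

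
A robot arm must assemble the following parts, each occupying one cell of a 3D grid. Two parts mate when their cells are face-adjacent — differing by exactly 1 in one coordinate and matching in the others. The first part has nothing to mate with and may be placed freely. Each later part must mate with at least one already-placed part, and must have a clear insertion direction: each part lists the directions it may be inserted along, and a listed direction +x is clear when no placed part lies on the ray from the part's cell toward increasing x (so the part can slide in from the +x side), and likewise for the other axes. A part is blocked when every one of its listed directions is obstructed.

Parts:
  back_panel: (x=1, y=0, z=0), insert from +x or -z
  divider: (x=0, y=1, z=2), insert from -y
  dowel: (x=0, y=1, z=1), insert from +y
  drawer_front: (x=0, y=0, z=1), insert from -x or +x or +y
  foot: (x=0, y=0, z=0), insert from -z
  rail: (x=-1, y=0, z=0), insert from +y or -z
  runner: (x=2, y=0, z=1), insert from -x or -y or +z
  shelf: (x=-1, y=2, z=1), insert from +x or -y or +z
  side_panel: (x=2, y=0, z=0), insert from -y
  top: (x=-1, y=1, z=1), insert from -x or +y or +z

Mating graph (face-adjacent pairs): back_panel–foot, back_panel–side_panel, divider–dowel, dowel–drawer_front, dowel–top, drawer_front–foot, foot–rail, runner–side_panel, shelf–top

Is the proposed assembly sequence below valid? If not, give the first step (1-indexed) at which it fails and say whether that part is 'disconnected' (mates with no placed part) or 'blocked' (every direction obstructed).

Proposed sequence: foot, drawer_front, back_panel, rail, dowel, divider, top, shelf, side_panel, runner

Valid

1. foot@(0, 0, 0) [-z clear] — {foot}
2. drawer_front@(0, 0, 1) [-x clear] — {drawer_front, foot}
3. back_panel@(1, 0, 0) [+x clear] — {back_panel, drawer_front, foot}
4. rail@(-1, 0, 0) [+y clear] — {back_panel, drawer_front, foot, rail}
5. dowel@(0, 1, 1) [+y clear] — {back_panel, dowel, drawer_front, foot, rail}
6. divider@(0, 1, 2) [-y clear] — {back_panel, divider, dowel, drawer_front, foot, rail}
7. top@(-1, 1, 1) [-x clear] — {back_panel, divider, dowel, drawer_front, foot, rail, top}
8. shelf@(-1, 2, 1) [+x clear] — {back_panel, divider, dowel, drawer_front, foot, rail, shelf, top}
9. side_panel@(2, 0, 0) [-y clear] — {back_panel, divider, dowel, drawer_front, foot, rail, shelf, side_panel, top}
10. runner@(2, 0, 1) [-y clear] — {back_panel, divider, dowel, drawer_front, foot, rail, runner, shelf, side_panel, top}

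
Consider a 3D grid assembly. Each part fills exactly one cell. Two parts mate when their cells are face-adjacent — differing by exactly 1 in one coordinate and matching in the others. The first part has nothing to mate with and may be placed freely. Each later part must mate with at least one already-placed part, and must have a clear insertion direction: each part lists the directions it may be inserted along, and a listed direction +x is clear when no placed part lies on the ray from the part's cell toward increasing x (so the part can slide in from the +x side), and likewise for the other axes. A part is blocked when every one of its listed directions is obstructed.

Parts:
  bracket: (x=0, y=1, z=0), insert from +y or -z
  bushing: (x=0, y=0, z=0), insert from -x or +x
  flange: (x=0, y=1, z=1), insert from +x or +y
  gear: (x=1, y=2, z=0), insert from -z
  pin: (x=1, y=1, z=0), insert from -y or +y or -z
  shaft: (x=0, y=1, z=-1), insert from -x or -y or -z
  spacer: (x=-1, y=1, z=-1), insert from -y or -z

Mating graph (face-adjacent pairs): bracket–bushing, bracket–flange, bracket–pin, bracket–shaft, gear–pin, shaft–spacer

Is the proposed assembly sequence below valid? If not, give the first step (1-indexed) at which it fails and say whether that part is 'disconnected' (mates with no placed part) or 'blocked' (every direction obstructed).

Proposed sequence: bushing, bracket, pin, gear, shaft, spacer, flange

1. bushing@(0, 0, 0) [-x clear] — {bushing}
2. bracket@(0, 1, 0) [+y clear] — {bracket, bushing}
3. pin@(1, 1, 0) [-y clear] — {bracket, bushing, pin}
4. gear@(1, 2, 0) [-z clear] — {bracket, bushing, gear, pin}
5. shaft@(0, 1, -1) [-x clear] — {bracket, bushing, gear, pin, shaft}
6. spacer@(-1, 1, -1) [-y clear] — {bracket, bushing, gear, pin, shaft, spacer}
7. flange@(0, 1, 1) [+x clear] — {bracket, bushing, flange, gear, pin, shaft, spacer}

Valid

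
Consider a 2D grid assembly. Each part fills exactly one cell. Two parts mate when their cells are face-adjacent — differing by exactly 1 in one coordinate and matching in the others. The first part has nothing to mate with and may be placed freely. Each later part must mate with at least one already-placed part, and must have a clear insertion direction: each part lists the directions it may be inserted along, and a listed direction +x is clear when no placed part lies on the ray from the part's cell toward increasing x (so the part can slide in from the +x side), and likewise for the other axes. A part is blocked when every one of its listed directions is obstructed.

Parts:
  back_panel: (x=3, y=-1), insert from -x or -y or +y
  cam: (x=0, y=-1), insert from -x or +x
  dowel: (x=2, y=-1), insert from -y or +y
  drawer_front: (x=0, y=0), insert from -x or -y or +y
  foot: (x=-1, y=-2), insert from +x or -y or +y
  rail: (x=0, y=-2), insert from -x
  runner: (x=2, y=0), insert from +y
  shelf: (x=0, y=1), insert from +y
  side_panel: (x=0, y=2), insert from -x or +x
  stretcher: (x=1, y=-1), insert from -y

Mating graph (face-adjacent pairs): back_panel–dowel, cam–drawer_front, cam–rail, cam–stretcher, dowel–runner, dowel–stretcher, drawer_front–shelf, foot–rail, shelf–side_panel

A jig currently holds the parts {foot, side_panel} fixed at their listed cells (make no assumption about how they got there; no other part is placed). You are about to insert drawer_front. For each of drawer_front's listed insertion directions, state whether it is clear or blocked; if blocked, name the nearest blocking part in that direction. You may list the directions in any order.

+y: blocked by side_panel; -x: clear; -y: clear

-x: ray from drawer_front(0, 0) has no placed part ⇒ clear
-y: ray from drawer_front(0, 0) has no placed part ⇒ clear
+y: nearest on ray is side_panel@(0, 2) ⇒ blocked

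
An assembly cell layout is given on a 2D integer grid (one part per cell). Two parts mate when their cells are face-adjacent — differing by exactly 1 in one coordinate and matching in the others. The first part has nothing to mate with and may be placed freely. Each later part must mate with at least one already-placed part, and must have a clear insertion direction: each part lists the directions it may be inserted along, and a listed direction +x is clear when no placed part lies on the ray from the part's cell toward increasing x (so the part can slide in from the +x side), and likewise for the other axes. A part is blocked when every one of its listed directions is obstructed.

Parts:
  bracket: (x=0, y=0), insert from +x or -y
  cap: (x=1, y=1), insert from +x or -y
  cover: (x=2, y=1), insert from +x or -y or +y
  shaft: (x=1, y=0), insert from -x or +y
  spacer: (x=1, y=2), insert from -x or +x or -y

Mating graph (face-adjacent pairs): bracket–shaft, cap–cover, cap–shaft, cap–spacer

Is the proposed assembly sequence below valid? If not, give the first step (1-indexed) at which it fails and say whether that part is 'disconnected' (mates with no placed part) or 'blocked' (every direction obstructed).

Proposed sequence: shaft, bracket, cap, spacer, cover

Valid

1. shaft@(1, 0) [-x clear] — {shaft}
2. bracket@(0, 0) [-y clear] — {bracket, shaft}
3. cap@(1, 1) [+x clear] — {bracket, cap, shaft}
4. spacer@(1, 2) [-x clear] — {bracket, cap, shaft, spacer}
5. cover@(2, 1) [+x clear] — {bracket, cap, cover, shaft, spacer}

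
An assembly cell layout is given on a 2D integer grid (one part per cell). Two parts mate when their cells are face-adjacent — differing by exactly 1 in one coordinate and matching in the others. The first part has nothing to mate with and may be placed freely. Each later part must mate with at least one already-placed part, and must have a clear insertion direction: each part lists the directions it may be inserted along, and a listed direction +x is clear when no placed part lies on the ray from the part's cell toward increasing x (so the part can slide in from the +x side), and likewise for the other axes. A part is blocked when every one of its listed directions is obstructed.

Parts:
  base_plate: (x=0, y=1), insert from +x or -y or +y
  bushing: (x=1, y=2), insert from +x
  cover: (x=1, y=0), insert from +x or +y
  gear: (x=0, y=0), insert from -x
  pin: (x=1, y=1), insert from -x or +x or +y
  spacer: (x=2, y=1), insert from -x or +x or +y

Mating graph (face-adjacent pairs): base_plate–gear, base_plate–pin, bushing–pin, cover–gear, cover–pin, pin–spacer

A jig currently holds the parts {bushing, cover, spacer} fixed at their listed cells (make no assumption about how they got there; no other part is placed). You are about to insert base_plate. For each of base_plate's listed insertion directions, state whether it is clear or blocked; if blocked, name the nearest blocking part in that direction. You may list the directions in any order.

+x: nearest on ray is spacer@(2, 1) ⇒ blocked
-y: ray from base_plate(0, 1) has no placed part ⇒ clear
+y: ray from base_plate(0, 1) has no placed part ⇒ clear

+x: blocked by spacer; +y: clear; -y: clear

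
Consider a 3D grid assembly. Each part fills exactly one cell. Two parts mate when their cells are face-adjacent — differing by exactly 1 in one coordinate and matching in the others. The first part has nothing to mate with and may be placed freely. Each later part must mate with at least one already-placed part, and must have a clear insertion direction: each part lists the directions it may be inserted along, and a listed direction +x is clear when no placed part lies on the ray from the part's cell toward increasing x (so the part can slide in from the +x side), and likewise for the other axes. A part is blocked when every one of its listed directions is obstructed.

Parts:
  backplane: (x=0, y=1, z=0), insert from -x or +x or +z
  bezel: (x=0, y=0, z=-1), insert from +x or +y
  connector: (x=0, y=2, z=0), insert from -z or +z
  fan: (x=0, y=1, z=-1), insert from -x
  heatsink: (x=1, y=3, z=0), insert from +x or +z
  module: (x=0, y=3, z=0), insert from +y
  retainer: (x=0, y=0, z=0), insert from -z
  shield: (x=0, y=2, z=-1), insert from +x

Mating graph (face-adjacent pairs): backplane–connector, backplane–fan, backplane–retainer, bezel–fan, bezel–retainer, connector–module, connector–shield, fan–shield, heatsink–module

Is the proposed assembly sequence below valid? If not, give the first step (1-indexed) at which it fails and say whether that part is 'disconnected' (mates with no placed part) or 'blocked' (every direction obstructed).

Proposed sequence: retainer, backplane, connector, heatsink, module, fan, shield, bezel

1. retainer@(0, 0, 0) [-z clear] — {retainer}
2. backplane@(0, 1, 0) [-x clear] — {backplane, retainer}
3. connector@(0, 2, 0) [-z clear] — {backplane, connector, retainer}
4. heatsink@(1, 3, 0) — no placed neighbour ⇒ disconnected

Invalid at step 4 (disconnected)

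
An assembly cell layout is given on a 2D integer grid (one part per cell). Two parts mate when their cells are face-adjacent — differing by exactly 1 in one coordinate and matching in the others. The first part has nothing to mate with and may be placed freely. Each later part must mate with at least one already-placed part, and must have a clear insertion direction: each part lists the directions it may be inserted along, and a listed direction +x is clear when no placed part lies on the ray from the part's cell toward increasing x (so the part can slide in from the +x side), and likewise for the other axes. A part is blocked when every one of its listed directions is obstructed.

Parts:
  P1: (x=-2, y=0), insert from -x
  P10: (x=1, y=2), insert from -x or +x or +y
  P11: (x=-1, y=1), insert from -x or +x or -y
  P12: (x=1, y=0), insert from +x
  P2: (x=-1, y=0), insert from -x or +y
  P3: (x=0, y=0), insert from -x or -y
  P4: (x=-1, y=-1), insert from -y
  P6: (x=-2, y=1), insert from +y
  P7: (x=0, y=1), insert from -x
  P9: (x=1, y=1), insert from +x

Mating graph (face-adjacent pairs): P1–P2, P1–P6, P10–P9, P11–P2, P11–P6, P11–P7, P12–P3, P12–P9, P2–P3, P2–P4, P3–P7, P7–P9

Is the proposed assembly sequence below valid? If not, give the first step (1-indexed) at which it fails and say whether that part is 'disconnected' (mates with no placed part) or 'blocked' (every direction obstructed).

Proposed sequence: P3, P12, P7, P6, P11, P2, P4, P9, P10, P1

Invalid at step 4 (disconnected)

1. P3@(0, 0) [-x clear] — {P3}
2. P12@(1, 0) [+x clear] — {P12, P3}
3. P7@(0, 1) [-x clear] — {P12, P3, P7}
4. P6@(-2, 1) — no placed neighbour ⇒ disconnected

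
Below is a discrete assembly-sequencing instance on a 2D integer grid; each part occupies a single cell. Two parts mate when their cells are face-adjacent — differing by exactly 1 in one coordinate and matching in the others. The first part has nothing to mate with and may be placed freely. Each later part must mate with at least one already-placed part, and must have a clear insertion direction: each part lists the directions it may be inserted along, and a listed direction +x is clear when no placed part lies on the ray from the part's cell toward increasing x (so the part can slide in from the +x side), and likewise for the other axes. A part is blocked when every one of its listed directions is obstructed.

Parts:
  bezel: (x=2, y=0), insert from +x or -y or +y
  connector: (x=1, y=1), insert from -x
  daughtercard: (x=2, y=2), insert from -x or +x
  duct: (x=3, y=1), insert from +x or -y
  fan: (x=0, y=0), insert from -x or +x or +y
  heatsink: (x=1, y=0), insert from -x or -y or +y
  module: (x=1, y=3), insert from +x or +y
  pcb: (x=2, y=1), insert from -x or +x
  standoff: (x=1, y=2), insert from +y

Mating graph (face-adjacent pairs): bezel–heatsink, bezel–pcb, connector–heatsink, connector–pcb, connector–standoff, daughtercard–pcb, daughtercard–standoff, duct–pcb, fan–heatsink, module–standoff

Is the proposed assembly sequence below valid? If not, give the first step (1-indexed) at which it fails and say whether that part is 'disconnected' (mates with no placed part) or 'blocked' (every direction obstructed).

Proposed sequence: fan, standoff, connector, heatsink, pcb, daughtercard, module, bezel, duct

1. fan@(0, 0) [-x clear] — {fan}
2. standoff@(1, 2) — no placed neighbour ⇒ disconnected

Invalid at step 2 (disconnected)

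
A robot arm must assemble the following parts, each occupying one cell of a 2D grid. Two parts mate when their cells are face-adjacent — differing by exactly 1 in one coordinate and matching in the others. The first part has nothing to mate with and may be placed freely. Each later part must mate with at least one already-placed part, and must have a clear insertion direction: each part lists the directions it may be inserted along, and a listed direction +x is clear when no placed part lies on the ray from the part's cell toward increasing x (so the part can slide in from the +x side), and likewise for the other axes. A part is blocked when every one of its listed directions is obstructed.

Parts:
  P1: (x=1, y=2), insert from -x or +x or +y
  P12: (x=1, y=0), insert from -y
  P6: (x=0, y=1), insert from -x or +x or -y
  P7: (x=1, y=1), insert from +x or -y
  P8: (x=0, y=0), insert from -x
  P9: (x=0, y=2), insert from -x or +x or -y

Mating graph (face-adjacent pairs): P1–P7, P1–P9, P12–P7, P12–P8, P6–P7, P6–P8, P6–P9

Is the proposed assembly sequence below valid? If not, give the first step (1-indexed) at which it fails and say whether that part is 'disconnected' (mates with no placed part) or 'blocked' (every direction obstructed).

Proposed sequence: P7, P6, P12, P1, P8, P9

1. P7@(1, 1) [+x clear] — {P7}
2. P6@(0, 1) [-x clear] — {P6, P7}
3. P12@(1, 0) [-y clear] — {P12, P6, P7}
4. P1@(1, 2) [-x clear] — {P1, P12, P6, P7}
5. P8@(0, 0) [-x clear] — {P1, P12, P6, P7, P8}
6. P9@(0, 2) [-x clear] — {P1, P12, P6, P7, P8, P9}

Valid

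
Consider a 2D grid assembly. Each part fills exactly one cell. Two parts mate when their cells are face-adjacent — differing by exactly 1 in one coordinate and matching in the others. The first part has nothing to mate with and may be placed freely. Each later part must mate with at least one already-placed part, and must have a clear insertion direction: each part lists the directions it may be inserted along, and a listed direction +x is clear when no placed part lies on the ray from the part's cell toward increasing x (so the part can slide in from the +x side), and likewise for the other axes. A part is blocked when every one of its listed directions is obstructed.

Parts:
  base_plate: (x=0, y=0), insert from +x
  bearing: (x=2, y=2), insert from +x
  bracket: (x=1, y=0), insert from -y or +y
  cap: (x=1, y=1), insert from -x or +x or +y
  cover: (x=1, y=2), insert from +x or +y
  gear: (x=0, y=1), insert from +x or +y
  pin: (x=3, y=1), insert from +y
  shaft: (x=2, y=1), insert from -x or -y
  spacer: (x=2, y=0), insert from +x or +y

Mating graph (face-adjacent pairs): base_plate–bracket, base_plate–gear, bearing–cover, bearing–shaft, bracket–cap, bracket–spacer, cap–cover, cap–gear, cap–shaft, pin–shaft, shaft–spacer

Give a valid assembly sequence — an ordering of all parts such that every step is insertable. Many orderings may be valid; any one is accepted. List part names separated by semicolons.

cap; shaft; bearing; pin; cover; gear; base_plate; spacer; bracket

1. cap@(1, 1) [-x clear] — {cap}
2. shaft@(2, 1) [-y clear] — {cap, shaft}
3. bearing@(2, 2) [+x clear] — {bearing, cap, shaft}
4. pin@(3, 1) [+y clear] — {bearing, cap, pin, shaft}
5. cover@(1, 2) [+y clear] — {bearing, cap, cover, pin, shaft}
6. gear@(0, 1) [+y clear] — {bearing, cap, cover, gear, pin, shaft}
7. base_plate@(0, 0) [+x clear] — {base_plate, bearing, cap, cover, gear, pin, shaft}
8. spacer@(2, 0) [+x clear] — {base_plate, bearing, cap, cover, gear, pin, shaft, spacer}
9. bracket@(1, 0) [-y clear] — {base_plate, bearing, bracket, cap, cover, gear, pin, shaft, spacer}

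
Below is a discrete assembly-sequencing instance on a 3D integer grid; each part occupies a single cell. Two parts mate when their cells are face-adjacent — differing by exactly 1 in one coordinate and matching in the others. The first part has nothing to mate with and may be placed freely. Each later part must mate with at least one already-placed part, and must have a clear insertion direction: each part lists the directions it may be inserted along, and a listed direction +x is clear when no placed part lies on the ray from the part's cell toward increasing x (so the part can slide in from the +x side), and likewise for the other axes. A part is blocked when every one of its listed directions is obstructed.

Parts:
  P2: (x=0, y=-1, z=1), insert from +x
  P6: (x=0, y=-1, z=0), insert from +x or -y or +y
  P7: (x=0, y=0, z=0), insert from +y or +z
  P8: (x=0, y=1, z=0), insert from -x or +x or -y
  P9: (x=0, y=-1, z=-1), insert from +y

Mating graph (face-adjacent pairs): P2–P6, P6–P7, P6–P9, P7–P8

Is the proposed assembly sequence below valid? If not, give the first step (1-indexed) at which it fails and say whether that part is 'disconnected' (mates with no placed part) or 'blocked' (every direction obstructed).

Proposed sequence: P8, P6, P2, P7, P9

1. P8@(0, 1, 0) [-x clear] — {P8}
2. P6@(0, -1, 0) — no placed neighbour ⇒ disconnected

Invalid at step 2 (disconnected)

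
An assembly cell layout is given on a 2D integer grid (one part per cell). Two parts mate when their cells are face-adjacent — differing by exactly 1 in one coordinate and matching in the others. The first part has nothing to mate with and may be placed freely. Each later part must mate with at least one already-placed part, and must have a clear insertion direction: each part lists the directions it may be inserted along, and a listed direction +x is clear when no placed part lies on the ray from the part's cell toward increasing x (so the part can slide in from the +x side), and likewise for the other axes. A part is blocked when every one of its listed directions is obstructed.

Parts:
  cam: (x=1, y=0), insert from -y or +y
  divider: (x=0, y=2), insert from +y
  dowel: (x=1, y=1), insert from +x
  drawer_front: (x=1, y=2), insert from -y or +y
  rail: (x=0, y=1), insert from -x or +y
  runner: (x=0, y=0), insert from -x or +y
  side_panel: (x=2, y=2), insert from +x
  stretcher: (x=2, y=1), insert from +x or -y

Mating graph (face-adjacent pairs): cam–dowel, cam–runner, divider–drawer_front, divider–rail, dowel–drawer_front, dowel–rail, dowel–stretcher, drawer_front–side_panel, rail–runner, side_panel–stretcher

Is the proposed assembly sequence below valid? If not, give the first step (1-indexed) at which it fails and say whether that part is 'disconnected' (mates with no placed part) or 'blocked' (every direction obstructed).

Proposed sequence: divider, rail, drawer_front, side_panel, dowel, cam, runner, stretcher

1. divider@(0, 2) [+y clear] — {divider}
2. rail@(0, 1) [-x clear] — {divider, rail}
3. drawer_front@(1, 2) [-y clear] — {divider, drawer_front, rail}
4. side_panel@(2, 2) [+x clear] — {divider, drawer_front, rail, side_panel}
5. dowel@(1, 1) [+x clear] — {divider, dowel, drawer_front, rail, side_panel}
6. cam@(1, 0) [-y clear] — {cam, divider, dowel, drawer_front, rail, side_panel}
7. runner@(0, 0) [-x clear] — {cam, divider, dowel, drawer_front, rail, runner, side_panel}
8. stretcher@(2, 1) [+x clear] — {cam, divider, dowel, drawer_front, rail, runner, side_panel, stretcher}

Valid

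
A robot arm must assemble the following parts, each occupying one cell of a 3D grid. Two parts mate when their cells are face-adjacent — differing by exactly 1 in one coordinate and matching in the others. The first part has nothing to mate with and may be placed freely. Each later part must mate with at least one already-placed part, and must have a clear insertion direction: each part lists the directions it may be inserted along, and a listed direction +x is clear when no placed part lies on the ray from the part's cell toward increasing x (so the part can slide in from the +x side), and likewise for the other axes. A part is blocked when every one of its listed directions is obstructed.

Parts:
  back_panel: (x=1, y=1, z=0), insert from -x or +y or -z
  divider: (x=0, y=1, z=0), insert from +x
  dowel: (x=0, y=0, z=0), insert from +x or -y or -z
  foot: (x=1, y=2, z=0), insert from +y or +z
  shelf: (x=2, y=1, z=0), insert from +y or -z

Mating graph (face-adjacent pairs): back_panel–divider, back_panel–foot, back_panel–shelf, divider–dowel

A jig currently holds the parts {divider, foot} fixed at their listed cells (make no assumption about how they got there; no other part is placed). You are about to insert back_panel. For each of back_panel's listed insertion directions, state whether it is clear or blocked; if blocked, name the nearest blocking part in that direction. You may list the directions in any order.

+y: blocked by foot; -x: blocked by divider; -z: clear

-x: nearest on ray is divider@(0, 1, 0) ⇒ blocked
+y: nearest on ray is foot@(1, 2, 0) ⇒ blocked
-z: ray from back_panel(1, 1, 0) has no placed part ⇒ clear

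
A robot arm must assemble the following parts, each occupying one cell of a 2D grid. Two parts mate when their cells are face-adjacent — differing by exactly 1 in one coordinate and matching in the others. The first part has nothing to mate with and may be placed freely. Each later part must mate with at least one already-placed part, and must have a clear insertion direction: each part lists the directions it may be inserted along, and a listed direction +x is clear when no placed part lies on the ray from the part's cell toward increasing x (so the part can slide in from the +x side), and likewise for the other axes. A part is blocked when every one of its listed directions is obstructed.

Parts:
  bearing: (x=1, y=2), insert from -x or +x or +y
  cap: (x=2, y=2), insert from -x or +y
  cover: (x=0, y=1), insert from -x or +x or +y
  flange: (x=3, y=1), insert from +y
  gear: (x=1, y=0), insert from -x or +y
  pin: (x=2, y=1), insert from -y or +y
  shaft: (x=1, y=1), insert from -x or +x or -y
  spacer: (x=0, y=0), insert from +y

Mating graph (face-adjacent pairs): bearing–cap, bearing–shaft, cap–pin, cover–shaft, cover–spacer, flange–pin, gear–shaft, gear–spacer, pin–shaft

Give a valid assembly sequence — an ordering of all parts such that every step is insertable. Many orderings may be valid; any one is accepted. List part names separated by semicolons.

1. cap@(2, 2) [-x clear] — {cap}
2. pin@(2, 1) [-y clear] — {cap, pin}
3. bearing@(1, 2) [-x clear] — {bearing, cap, pin}
4. shaft@(1, 1) [-x clear] — {bearing, cap, pin, shaft}
5. flange@(3, 1) [+y clear] — {bearing, cap, flange, pin, shaft}
6. gear@(1, 0) [-x clear] — {bearing, cap, flange, gear, pin, shaft}
7. spacer@(0, 0) [+y clear] — {bearing, cap, flange, gear, pin, shaft, spacer}
8. cover@(0, 1) [-x clear] — {bearing, cap, cover, flange, gear, pin, shaft, spacer}

cap; pin; bearing; shaft; flange; gear; spacer; cover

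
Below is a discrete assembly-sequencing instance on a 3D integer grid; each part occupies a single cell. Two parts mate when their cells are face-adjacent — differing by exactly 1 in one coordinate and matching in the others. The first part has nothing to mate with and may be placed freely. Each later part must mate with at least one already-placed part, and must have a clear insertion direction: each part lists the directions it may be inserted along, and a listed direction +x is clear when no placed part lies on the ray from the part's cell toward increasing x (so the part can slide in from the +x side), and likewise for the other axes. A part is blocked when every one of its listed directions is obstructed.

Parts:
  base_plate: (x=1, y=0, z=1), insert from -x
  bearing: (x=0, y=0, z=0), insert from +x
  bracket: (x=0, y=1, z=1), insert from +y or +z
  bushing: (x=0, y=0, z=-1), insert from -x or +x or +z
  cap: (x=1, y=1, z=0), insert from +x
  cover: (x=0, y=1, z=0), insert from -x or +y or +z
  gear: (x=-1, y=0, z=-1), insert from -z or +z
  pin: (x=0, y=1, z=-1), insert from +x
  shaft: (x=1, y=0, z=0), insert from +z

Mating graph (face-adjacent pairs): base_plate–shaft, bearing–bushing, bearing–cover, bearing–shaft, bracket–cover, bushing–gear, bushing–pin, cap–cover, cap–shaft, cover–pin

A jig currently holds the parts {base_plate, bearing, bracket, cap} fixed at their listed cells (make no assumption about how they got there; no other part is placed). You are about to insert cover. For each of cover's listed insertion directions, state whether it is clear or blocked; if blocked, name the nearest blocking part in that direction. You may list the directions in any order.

-x: ray from cover(0, 1, 0) has no placed part ⇒ clear
+y: ray from cover(0, 1, 0) has no placed part ⇒ clear
+z: nearest on ray is bracket@(0, 1, 1) ⇒ blocked

+y: clear; +z: blocked by bracket; -x: clear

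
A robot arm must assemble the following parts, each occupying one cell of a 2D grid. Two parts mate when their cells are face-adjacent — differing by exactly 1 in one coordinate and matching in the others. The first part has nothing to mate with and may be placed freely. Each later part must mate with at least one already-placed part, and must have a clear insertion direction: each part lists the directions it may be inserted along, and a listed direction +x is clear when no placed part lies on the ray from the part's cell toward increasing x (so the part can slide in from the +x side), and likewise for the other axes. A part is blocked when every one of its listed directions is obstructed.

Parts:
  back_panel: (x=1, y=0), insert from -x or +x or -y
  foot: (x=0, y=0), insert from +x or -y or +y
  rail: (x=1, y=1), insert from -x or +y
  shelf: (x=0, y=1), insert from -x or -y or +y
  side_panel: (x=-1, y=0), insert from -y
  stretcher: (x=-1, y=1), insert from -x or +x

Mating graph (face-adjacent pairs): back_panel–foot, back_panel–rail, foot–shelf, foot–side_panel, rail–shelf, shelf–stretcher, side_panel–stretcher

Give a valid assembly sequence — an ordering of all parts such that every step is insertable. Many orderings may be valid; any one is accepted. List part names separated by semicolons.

1. foot@(0, 0) [+x clear] — {foot}
2. side_panel@(-1, 0) [-y clear] — {foot, side_panel}
3. stretcher@(-1, 1) [-x clear] — {foot, side_panel, stretcher}
4. back_panel@(1, 0) [+x clear] — {back_panel, foot, side_panel, stretcher}
5. rail@(1, 1) [+y clear] — {back_panel, foot, rail, side_panel, stretcher}
6. shelf@(0, 1) [+y clear] — {back_panel, foot, rail, shelf, side_panel, stretcher}

foot; side_panel; stretcher; back_panel; rail; shelf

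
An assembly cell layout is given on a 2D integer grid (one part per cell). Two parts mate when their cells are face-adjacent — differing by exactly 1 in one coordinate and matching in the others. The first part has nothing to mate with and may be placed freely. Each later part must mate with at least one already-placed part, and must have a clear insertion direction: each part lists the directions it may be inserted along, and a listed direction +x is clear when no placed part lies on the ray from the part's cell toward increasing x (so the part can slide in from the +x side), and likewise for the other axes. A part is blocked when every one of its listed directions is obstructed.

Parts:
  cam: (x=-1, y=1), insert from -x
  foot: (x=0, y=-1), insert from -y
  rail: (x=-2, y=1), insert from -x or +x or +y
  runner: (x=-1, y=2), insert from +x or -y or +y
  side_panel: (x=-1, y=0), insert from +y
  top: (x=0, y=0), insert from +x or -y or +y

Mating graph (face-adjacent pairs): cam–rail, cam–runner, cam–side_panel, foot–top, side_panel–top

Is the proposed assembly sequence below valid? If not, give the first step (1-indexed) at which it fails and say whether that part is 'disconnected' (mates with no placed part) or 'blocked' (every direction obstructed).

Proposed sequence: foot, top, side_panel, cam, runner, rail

Valid

1. foot@(0, -1) [-y clear] — {foot}
2. top@(0, 0) [+x clear] — {foot, top}
3. side_panel@(-1, 0) [+y clear] — {foot, side_panel, top}
4. cam@(-1, 1) [-x clear] — {cam, foot, side_panel, top}
5. runner@(-1, 2) [+x clear] — {cam, foot, runner, side_panel, top}
6. rail@(-2, 1) [-x clear] — {cam, foot, rail, runner, side_panel, top}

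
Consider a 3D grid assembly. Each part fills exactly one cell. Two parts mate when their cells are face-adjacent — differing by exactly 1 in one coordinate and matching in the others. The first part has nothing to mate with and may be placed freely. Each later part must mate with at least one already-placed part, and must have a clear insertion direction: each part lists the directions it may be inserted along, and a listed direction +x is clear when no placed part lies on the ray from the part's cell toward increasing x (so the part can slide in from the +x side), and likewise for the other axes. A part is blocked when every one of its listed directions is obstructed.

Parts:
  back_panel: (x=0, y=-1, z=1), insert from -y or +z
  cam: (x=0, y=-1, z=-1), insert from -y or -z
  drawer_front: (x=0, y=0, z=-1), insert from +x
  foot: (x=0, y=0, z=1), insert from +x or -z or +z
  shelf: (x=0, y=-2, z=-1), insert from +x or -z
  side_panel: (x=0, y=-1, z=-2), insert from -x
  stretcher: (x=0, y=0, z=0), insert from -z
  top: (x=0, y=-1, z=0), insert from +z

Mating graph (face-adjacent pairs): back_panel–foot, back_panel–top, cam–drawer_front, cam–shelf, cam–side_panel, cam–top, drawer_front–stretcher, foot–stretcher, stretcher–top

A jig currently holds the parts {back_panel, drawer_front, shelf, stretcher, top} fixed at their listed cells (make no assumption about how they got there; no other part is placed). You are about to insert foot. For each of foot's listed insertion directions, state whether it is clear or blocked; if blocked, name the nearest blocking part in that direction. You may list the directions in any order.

+x: clear; +z: clear; -z: blocked by stretcher

+x: ray from foot(0, 0, 1) has no placed part ⇒ clear
-z: nearest on ray is stretcher@(0, 0, 0) ⇒ blocked
+z: ray from foot(0, 0, 1) has no placed part ⇒ clear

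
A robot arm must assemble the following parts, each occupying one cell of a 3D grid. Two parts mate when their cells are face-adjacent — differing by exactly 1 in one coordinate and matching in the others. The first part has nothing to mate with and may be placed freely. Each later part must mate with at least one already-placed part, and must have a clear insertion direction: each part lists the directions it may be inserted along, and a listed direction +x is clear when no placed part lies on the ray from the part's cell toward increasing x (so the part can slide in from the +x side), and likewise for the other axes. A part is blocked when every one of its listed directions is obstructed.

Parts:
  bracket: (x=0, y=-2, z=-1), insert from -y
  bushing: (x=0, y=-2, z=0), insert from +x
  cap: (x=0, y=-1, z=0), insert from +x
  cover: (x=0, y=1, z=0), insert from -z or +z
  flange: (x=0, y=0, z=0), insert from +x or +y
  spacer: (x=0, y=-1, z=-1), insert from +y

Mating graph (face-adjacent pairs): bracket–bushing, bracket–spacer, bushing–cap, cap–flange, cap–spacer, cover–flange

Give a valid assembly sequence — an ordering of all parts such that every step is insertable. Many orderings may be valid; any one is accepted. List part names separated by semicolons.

1. bracket@(0, -2, -1) [-y clear] — {bracket}
2. spacer@(0, -1, -1) [+y clear] — {bracket, spacer}
3. cap@(0, -1, 0) [+x clear] — {bracket, cap, spacer}
4. flange@(0, 0, 0) [+x clear] — {bracket, cap, flange, spacer}
5. cover@(0, 1, 0) [-z clear] — {bracket, cap, cover, flange, spacer}
6. bushing@(0, -2, 0) [+x clear] — {bracket, bushing, cap, cover, flange, spacer}

bracket; spacer; cap; flange; cover; bushing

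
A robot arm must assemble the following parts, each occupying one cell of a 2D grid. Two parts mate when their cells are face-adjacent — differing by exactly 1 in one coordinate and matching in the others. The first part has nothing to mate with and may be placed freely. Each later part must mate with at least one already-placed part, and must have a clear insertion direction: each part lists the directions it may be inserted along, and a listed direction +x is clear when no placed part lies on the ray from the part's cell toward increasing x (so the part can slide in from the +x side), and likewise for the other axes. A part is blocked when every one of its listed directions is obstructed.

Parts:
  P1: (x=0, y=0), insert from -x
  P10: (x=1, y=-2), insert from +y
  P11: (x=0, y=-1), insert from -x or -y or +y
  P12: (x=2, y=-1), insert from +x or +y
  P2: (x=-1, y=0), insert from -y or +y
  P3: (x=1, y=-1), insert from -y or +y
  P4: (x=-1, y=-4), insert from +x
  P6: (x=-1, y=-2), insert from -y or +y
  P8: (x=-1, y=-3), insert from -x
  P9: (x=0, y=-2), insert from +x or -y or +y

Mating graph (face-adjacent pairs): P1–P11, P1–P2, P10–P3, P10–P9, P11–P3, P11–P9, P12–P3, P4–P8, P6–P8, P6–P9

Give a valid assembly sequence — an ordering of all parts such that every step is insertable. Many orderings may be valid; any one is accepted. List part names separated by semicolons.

1. P10@(1, -2) [+y clear] — {P10}
2. P3@(1, -1) [+y clear] — {P10, P3}
3. P12@(2, -1) [+x clear] — {P10, P12, P3}
4. P9@(0, -2) [-y clear] — {P10, P12, P3, P9}
5. P6@(-1, -2) [-y clear] — {P10, P12, P3, P6, P9}
6. P8@(-1, -3) [-x clear] — {P10, P12, P3, P6, P8, P9}
7. P4@(-1, -4) [+x clear] — {P10, P12, P3, P4, P6, P8, P9}
8. P11@(0, -1) [-x clear] — {P10, P11, P12, P3, P4, P6, P8, P9}
9. P1@(0, 0) [-x clear] — {P1, P10, P11, P12, P3, P4, P6, P8, P9}
10. P2@(-1, 0) [+y clear] — {P1, P10, P11, P12, P2, P3, P4, P6, P8, P9}

P10; P3; P12; P9; P6; P8; P4; P11; P1; P2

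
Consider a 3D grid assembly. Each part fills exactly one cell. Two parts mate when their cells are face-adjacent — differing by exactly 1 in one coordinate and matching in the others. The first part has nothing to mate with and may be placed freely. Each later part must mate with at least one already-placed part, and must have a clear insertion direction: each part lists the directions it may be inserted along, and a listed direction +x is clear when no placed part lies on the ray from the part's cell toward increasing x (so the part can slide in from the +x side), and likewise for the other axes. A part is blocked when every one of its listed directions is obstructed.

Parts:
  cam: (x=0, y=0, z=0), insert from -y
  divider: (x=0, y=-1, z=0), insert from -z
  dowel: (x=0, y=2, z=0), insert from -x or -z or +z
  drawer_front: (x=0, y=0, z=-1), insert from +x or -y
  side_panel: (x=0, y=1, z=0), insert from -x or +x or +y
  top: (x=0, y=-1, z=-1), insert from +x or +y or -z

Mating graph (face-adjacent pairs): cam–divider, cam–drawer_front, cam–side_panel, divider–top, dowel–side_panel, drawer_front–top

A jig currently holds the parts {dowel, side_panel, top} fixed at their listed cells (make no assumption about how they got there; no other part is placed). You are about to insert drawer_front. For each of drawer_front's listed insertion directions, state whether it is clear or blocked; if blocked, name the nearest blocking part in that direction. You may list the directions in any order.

+x: ray from drawer_front(0, 0, -1) has no placed part ⇒ clear
-y: nearest on ray is top@(0, -1, -1) ⇒ blocked

+x: clear; -y: blocked by top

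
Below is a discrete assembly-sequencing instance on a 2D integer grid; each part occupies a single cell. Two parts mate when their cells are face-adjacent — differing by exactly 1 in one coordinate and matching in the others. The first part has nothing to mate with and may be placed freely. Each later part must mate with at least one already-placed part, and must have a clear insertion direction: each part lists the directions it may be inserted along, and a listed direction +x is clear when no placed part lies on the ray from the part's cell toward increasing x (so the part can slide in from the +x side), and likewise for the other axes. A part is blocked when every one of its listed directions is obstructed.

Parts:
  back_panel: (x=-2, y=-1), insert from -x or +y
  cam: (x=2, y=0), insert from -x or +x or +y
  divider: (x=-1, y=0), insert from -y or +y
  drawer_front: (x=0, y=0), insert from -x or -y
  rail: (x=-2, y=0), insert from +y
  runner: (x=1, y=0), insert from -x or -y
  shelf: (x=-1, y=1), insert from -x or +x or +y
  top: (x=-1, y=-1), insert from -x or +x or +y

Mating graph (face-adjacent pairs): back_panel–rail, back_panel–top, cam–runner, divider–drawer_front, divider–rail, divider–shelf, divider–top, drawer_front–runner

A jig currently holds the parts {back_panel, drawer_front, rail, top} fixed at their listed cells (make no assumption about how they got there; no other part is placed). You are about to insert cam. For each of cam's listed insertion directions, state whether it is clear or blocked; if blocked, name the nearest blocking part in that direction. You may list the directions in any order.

-x: nearest on ray is drawer_front@(0, 0) ⇒ blocked
+x: ray from cam(2, 0) has no placed part ⇒ clear
+y: ray from cam(2, 0) has no placed part ⇒ clear

+x: clear; +y: clear; -x: blocked by drawer_front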